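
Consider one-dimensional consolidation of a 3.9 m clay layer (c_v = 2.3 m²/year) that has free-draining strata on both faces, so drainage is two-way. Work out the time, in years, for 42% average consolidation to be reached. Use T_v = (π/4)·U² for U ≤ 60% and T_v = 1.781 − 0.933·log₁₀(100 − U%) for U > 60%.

Drainage path length: H_d = H/2 = 1.95 m (double drainage).
U ≤ 60%: T_v = (π/4)·U² = (π/4)×0.42² = 0.13854.
t = T_v·H_d²/c_v = 0.13854×1.95²/2.3 = 0.229 years.

t ≈ 0.229 years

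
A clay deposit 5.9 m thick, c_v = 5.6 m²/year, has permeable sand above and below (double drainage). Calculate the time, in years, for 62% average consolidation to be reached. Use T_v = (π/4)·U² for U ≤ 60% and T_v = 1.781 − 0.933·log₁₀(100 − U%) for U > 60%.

t ≈ 0.477 years

Drainage path length: H_d = H/2 = 2.95 m (double drainage).
U > 60%: T_v = 1.781 − 0.933·log₁₀(100 − 62) = 0.30706.
t = T_v·H_d²/c_v = 0.30706×2.95²/5.6 = 0.4772 years.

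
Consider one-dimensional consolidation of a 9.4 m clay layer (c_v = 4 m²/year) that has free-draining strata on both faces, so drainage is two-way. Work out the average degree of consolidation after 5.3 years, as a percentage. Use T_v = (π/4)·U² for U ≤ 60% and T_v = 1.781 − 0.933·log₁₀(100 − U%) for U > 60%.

U ≈ 92.4 %

Drainage path length: H_d = H/2 = 4.7 m (double drainage).
T_v = c_v·t/H_d² = 4×5.3/4.7² = 0.95971.
T_v = 0.95971 corresponds to the U > 60% branch:
U = 1 − 10^((1.781 − T_v)/0.933)/100 = 0.9241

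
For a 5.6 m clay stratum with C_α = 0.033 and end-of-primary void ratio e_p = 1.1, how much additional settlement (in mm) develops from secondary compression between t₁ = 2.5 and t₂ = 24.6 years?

Secondary compression: S_s = C_α·H/(1+e_p)·log₁₀(t₂/t₁)
S_s = 0.033×5.6/(1+1.1)×log₁₀(24.6/2.5)
    = 0.088 × 0.993 = 0.08738 m

S_s ≈ 87.4 mm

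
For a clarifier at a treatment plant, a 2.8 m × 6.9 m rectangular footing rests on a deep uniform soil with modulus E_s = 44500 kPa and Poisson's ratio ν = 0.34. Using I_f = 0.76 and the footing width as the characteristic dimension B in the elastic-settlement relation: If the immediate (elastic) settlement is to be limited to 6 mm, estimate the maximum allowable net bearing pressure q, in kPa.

S_e = q·B·(1−ν²)/E_s · I_f  ⇒  q = S_e·E_s / (B·(1−ν²)·I_f).
q = 0.006 × 44500 / (2.8 × 0.8844 × 0.76) = 141.9 kPa

q ≈ 142 kPa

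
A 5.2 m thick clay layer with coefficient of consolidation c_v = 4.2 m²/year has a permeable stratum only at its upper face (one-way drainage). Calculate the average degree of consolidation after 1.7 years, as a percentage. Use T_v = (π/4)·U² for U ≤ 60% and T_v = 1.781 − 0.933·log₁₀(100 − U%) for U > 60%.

U ≈ 58 %

Drainage path length: H_d = H = 5.2 m (single drainage).
T_v = c_v·t/H_d² = 4.2×1.7/5.2² = 0.26405.
T_v = 0.26405 corresponds to the U ≤ 60% branch:
U = √(4T_v/π) = 0.5798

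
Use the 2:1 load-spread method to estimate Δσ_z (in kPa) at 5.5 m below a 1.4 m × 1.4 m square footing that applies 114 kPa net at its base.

By the 2:1 method the load spreads at 1 horizontal : 2 vertical, so at depth z the loaded area has grown by z in each plan dimension:
Δσ = qBL/((B+z)(L+z)) = 114×1.4×1.4/((1.4+5.5)(1.4+5.5)) = 4.6931 kPa

Δσ_z ≈ 4.69 kPa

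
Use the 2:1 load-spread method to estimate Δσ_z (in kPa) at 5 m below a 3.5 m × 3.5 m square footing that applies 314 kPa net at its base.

Δσ_z ≈ 53.2 kPa

By the 2:1 method the load spreads at 1 horizontal : 2 vertical, so at depth z the loaded area has grown by z in each plan dimension:
Δσ = qBL/((B+z)(L+z)) = 314×3.5×3.5/((3.5+5)(3.5+5)) = 53.239 kPa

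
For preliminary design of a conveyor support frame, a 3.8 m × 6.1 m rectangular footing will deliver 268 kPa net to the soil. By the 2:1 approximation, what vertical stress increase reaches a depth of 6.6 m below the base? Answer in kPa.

Δσ_z ≈ 47 kPa

By the 2:1 method the load spreads at 1 horizontal : 2 vertical, so at depth z the loaded area has grown by z in each plan dimension:
Δσ = qBL/((B+z)(L+z)) = 268×3.8×6.1/((3.8+6.6)(6.1+6.6)) = 47.034 kPa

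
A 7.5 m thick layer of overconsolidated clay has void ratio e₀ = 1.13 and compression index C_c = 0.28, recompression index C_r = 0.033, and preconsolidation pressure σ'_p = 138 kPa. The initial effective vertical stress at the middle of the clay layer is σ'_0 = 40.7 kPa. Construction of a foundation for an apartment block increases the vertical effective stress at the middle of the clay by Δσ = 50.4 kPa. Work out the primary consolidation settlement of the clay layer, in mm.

Final effective stress: σ'_f = 40.7 + 50.4 = 91.1 kPa.
σ'_f = 91.1 ≤ σ'_p = 138 kPa, so the clay remains overconsolidated and only the recompression index applies:
S_c = C_r·H/(1+e₀)·log₁₀(σ'_f/σ'_0) = 0.033×7.5/2.13×log₁₀(91.1/40.7)
    = 0.1162 × 0.34992 = 0.04066 m

S_c ≈ 40.7 mm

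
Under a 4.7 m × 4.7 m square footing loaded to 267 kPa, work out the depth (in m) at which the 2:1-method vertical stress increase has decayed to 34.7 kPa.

z ≈ 8.34 m

2:1 spreading — at depth z the loaded area has grown by z in each plan dimension:
qB²/(B+z)² = Δσ_z ⇒ z = B(√(q/Δσ_z) − 1) = 4.7×(√(267/34.7) − 1) = 8.337 m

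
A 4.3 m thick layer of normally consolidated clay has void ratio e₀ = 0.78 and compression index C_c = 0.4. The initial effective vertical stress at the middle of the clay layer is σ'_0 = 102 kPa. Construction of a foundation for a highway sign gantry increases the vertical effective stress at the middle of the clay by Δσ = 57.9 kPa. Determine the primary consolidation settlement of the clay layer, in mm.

Final effective stress: σ'_f = σ'_0 + Δσ = 102 + 57.9 = 159.9 kPa.
Normally consolidated clay, so the full stress increment lies on the virgin compression line:
S_c = C_c·H/(1+e₀)·log₁₀(σ'_f/σ'_0) = 0.4×4.3/(1+0.78)×log₁₀(159.9/102)
    = 0.96629 × 0.19525 = 0.1887 m

S_c ≈ 189 mm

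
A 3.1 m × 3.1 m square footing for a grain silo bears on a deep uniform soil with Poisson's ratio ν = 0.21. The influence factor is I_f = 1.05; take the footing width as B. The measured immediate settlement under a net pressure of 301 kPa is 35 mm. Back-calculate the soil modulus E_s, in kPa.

E_s ≈ 26800 kPa

S_e = q·B·(1−ν²)/E_s · I_f  ⇒  E_s = q·B·(1−ν²)·I_f / S_e.
E_s = 301 × 3.1 × 0.9559 × 1.05 / 0.035 = 26760 kPa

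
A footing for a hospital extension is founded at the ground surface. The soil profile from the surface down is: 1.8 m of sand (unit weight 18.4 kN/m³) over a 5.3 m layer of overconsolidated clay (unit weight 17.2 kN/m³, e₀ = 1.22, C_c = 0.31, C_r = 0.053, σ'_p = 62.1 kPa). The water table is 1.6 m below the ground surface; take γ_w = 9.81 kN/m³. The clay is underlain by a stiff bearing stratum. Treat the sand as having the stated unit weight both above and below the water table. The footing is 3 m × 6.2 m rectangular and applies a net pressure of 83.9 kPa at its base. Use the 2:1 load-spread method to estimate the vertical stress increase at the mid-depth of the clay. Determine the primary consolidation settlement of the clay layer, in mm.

S_c ≈ 51.5 mm

Mid-depth of clay below the ground surface: z = 1.8 + 5.3/2 = 4.45 m.
Total vertical stress at mid-clay: σ_v = 18.4×1.8 + 17.2×2.65 = 78.7 kPa.
Pore pressure: u = 9.81×(4.45 − 1.6) = 27.959 kPa.
Initial effective stress: σ'_0 = σ_v − u = 78.7 − 27.959 = 50.741 kPa.
Stress increase at mid-clay by the 2:1 spreading method:
Δσ = qBL/((B+z)(L+z)) = 83.9×3×6.2/((3+4.45)(6.2+4.45)) = 19.668 kPa
Final effective stress: σ'_f = 50.741 + 19.668 = 70.409 kPa.
σ'_f = 70.409 > σ'_p = 62.1 kPa, so the stress path crosses the preconsolidation pressure — recompression up to σ'_p, then virgin compression beyond:
S_c = H/(1+e₀)·[C_r·log₁₀(σ'_p/σ'_0) + C_c·log₁₀(σ'_f/σ'_p)]
    = 5.3/2.22 × [0.053×log₁₀(62.1/50.741) + 0.31×log₁₀(70.409/62.1)]
    = 2.3874 × [0.0046498 + 0.016906] = 0.05146 m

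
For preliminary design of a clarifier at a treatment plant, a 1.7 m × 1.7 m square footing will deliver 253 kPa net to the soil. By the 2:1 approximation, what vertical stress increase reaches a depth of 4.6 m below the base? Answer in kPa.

By the 2:1 method the load spreads at 1 horizontal : 2 vertical, so at depth z the loaded area has grown by z in each plan dimension:
Δσ = qBL/((B+z)(L+z)) = 253×1.7×1.7/((1.7+4.6)(1.7+4.6)) = 18.422 kPa

Δσ_z ≈ 18.4 kPa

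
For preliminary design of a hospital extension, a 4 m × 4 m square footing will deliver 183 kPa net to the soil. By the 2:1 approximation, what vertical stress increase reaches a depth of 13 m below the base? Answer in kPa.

Δσ_z ≈ 10.1 kPa

By the 2:1 method the load spreads at 1 horizontal : 2 vertical, so at depth z the loaded area has grown by z in each plan dimension:
Δσ = qBL/((B+z)(L+z)) = 183×4×4/((4+13)(4+13)) = 10.131 kPa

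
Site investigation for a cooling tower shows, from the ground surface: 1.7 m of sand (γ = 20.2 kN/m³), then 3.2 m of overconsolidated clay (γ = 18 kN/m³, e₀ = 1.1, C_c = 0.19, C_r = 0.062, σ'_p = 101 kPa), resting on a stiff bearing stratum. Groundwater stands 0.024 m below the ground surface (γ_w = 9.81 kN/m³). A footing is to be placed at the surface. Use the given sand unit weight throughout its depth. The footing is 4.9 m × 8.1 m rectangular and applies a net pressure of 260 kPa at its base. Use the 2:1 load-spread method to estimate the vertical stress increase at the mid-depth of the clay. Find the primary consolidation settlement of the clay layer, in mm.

Mid-depth of clay below the ground surface: z = 1.7 + 3.2/2 = 3.3 m.
Total vertical stress at mid-clay: σ_v = 20.2×1.7 + 18×1.6 = 63.14 kPa.
Pore pressure: u = 9.81×(3.3 − 0.024) = 32.138 kPa.
Initial effective stress: σ'_0 = σ_v − u = 63.14 − 32.138 = 31.002 kPa.
Stress increase at mid-clay by the 2:1 spreading method:
Δσ = qBL/((B+z)(L+z)) = 260×4.9×8.1/((4.9+3.3)(8.1+3.3)) = 110.39 kPa
Final effective stress: σ'_f = 31.002 + 110.39 = 141.39 kPa.
σ'_f = 141.39 > σ'_p = 101 kPa, so the stress path crosses the preconsolidation pressure — recompression up to σ'_p, then virgin compression beyond:
S_c = H/(1+e₀)·[C_r·log₁₀(σ'_p/σ'_0) + C_c·log₁₀(σ'_f/σ'_p)]
    = 3.2/2.1 × [0.062×log₁₀(101/31.002) + 0.19×log₁₀(141.39/101)]
    = 1.5238 × [0.031802 + 0.027758] = 0.09076 m

S_c ≈ 90.8 mm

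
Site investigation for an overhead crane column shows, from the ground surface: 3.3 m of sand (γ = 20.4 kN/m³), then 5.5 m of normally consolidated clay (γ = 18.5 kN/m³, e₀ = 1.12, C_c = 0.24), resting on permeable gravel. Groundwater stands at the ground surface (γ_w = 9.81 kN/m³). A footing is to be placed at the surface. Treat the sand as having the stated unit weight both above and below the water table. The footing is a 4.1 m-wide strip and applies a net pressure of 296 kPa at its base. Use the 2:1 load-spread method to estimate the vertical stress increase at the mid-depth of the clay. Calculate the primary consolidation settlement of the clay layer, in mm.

S_c ≈ 300 mm

Mid-depth of clay below the ground surface: z = 3.3 + 5.5/2 = 6.05 m.
Total vertical stress at mid-clay: σ_v = 20.4×3.3 + 18.5×2.75 = 118.19 kPa.
Pore pressure: u = 9.81×(6.05 − 0) = 59.351 kPa.
Initial effective stress: σ'_0 = σ_v − u = 118.19 − 59.351 = 58.839 kPa.
Stress increase at mid-clay by the 2:1 spreading method:
Δσ = qB/(B+z) = 296×4.1/(4.1+6.05) = 119.57 kPa
Final effective stress: σ'_f = σ'_0 + Δσ = 58.839 + 119.57 = 178.41 kPa.
Normally consolidated clay, so the full stress increment lies on the virgin compression line:
S_c = C_c·H/(1+e₀)·log₁₀(σ'_f/σ'_0) = 0.24×5.5/(1+1.12)×log₁₀(178.41/58.839)
    = 0.62264 × 0.48175 = 0.3 m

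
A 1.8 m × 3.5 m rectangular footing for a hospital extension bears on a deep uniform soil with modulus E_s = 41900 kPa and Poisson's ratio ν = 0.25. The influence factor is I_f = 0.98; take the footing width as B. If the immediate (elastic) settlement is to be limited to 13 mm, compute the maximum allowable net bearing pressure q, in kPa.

q ≈ 329 kPa

S_e = q·B·(1−ν²)/E_s · I_f  ⇒  q = S_e·E_s / (B·(1−ν²)·I_f).
q = 0.013 × 41900 / (1.8 × 0.9375 × 0.98) = 329.4 kPa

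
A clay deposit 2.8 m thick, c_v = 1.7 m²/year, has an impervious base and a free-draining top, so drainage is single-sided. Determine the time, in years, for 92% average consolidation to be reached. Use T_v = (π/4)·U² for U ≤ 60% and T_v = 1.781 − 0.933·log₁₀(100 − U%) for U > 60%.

t ≈ 4.33 years

Drainage path length: H_d = H = 2.8 m (single drainage).
U > 60%: T_v = 1.781 − 0.933·log₁₀(100 − 92) = 0.93842.
t = T_v·H_d²/c_v = 0.93842×2.8²/1.7 = 4.328 years.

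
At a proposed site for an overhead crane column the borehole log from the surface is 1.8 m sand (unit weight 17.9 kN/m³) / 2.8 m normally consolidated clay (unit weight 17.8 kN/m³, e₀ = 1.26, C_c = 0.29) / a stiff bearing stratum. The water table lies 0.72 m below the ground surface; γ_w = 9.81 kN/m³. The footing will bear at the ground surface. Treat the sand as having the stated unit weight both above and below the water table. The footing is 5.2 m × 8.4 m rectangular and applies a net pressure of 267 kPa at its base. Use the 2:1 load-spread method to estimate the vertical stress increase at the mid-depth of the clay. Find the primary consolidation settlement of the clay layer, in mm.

S_c ≈ 240 mm

Mid-depth of clay below the ground surface: z = 1.8 + 2.8/2 = 3.2 m.
Total vertical stress at mid-clay: σ_v = 17.9×1.8 + 17.8×1.4 = 57.14 kPa.
Pore pressure: u = 9.81×(3.2 − 0.72) = 24.329 kPa.
Initial effective stress: σ'_0 = σ_v − u = 57.14 − 24.329 = 32.811 kPa.
Stress increase at mid-clay by the 2:1 spreading method:
Δσ = qBL/((B+z)(L+z)) = 267×5.2×8.4/((5.2+3.2)(8.4+3.2)) = 119.69 kPa
Final effective stress: σ'_f = σ'_0 + Δσ = 32.811 + 119.69 = 152.5 kPa.
Normally consolidated clay, so the full stress increment lies on the virgin compression line:
S_c = C_c·H/(1+e₀)·log₁₀(σ'_f/σ'_0) = 0.29×2.8/(1+1.26)×log₁₀(152.5/32.811)
    = 0.35929 × 0.66725 = 0.2397 m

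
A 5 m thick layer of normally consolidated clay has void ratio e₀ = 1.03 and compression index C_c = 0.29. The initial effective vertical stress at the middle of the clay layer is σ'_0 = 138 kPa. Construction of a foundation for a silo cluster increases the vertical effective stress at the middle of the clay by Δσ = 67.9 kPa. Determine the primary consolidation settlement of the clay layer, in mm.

Final effective stress: σ'_f = σ'_0 + Δσ = 138 + 67.9 = 205.9 kPa.
Normally consolidated clay, so the full stress increment lies on the virgin compression line:
S_c = C_c·H/(1+e₀)·log₁₀(σ'_f/σ'_0) = 0.29×5/(1+1.03)×log₁₀(205.9/138)
    = 0.71429 × 0.17378 = 0.1241 m

S_c ≈ 124 mm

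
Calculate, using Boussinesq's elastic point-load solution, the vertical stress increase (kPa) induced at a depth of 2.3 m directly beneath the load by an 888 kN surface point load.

Δσ_z ≈ 80.1 kPa

Boussinesq vertical stress below a point load on an elastic half-space:
Δσ_z = 3P/(2πz²) · [1 + (r/z)²]^(−5/2)
r/z = 0/2.3 = 0; [1+(r/z)²]^(−5/2) = 1.
Δσ_z = 3×888/(2π×2.3²) × 1 = 80.149 × 1 = 80.15 kPa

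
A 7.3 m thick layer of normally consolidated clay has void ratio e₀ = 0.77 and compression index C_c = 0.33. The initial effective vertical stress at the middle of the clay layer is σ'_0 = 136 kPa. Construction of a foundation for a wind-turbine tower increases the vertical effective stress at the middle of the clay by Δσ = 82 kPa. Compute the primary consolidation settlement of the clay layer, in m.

S_c ≈ 0.279 m

Final effective stress: σ'_f = σ'_0 + Δσ = 136 + 82 = 218 kPa.
Normally consolidated clay, so the full stress increment lies on the virgin compression line:
S_c = C_c·H/(1+e₀)·log₁₀(σ'_f/σ'_0) = 0.33×7.3/(1+0.77)×log₁₀(218/136)
    = 1.361 × 0.20492 = 0.2789 m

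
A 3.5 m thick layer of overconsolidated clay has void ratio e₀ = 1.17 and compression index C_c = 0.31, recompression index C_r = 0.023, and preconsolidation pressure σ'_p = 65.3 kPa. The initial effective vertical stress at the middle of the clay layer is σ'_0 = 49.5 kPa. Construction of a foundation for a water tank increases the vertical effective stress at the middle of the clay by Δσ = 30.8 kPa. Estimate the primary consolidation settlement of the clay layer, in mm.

S_c ≈ 49.4 mm

Final effective stress: σ'_f = 49.5 + 30.8 = 80.3 kPa.
σ'_f = 80.3 > σ'_p = 65.3 kPa, so the stress path crosses the preconsolidation pressure — recompression up to σ'_p, then virgin compression beyond:
S_c = H/(1+e₀)·[C_r·log₁₀(σ'_p/σ'_0) + C_c·log₁₀(σ'_f/σ'_p)]
    = 3.5/2.17 × [0.023×log₁₀(65.3/49.5) + 0.31×log₁₀(80.3/65.3)]
    = 1.6129 × [0.0027671 + 0.027839] = 0.04936 m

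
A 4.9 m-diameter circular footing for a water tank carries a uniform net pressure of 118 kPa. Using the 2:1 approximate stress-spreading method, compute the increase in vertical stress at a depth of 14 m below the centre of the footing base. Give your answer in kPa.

By the 2:1 method the load spreads at 1 horizontal : 2 vertical, so at depth z the loaded area has grown by z in each plan dimension:
Δσ ≈ qD²/(D+z)² = 118×4.9²/(4.9+14)² = 7.9314 kPa

Δσ_z ≈ 7.93 kPa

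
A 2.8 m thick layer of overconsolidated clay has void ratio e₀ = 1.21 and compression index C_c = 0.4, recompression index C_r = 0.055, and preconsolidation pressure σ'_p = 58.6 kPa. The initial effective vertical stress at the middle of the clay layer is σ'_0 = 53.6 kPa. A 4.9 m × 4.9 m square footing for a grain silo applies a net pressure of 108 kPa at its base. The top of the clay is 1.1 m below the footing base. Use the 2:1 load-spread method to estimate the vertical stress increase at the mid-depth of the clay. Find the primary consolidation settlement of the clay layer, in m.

S_c ≈ 0.122 m

Mid-depth of clay below the footing base: z = 1.1 + 2.8/2 = 2.5 m.
Stress increase at mid-clay by the 2:1 spreading method:
Δσ = qBL/((B+z)(L+z)) = 108×4.9×4.9/((4.9+2.5)(4.9+2.5)) = 47.354 kPa
Final effective stress: σ'_f = 53.6 + 47.354 = 100.95 kPa.
σ'_f = 100.95 > σ'_p = 58.6 kPa, so the stress path crosses the preconsolidation pressure — recompression up to σ'_p, then virgin compression beyond:
S_c = H/(1+e₀)·[C_r·log₁₀(σ'_p/σ'_0) + C_c·log₁₀(σ'_f/σ'_p)]
    = 2.8/2.21 × [0.055×log₁₀(58.6/53.6) + 0.4×log₁₀(100.95/58.6)]
    = 1.267 × [0.0021303 + 0.094483] = 0.1224 m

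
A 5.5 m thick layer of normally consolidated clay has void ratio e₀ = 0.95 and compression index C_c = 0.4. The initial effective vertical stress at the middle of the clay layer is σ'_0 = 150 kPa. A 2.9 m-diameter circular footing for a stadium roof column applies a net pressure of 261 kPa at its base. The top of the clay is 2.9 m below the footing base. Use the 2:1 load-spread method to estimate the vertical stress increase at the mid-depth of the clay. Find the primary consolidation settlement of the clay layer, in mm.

S_c ≈ 89.4 mm

Mid-depth of clay below the footing base: z = 2.9 + 5.5/2 = 5.65 m.
Stress increase at mid-clay by the 2:1 spreading method:
Δσ ≈ qD²/(D+z)² = 261×2.9²/(2.9+5.65)² = 30.026 kPa
Final effective stress: σ'_f = σ'_0 + Δσ = 150 + 30.026 = 180.03 kPa.
Normally consolidated clay, so the full stress increment lies on the virgin compression line:
S_c = C_c·H/(1+e₀)·log₁₀(σ'_f/σ'_0) = 0.4×5.5/(1+0.95)×log₁₀(180.03/150)
    = 1.1282 × 0.079254 = 0.08941 m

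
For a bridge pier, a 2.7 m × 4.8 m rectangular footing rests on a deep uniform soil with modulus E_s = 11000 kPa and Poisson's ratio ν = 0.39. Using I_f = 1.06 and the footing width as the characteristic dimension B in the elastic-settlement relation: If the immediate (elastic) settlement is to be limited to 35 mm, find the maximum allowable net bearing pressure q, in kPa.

S_e = q·B·(1−ν²)/E_s · I_f  ⇒  q = S_e·E_s / (B·(1−ν²)·I_f).
q = 0.035 × 11000 / (2.7 × 0.8479 × 1.06) = 158.7 kPa

q ≈ 159 kPa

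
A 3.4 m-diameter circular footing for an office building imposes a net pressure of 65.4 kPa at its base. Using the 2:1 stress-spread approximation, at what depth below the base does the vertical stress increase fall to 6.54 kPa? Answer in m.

2:1 spreading — at depth z the loaded area has grown by z in each plan dimension:
qD²/(D+z)² = Δσ_z ⇒ z = D(√(q/Δσ_z) − 1) = 3.4×(√(65.4/6.54) − 1) = 7.352 m

z ≈ 7.35 m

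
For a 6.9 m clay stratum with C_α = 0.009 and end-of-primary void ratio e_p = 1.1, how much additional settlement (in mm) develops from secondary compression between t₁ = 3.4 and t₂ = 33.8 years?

Secondary compression: S_s = C_α·H/(1+e_p)·log₁₀(t₂/t₁)
S_s = 0.009×6.9/(1+1.1)×log₁₀(33.8/3.4)
    = 0.02957 × 0.9974 = 0.0295 m

S_s ≈ 29.5 mm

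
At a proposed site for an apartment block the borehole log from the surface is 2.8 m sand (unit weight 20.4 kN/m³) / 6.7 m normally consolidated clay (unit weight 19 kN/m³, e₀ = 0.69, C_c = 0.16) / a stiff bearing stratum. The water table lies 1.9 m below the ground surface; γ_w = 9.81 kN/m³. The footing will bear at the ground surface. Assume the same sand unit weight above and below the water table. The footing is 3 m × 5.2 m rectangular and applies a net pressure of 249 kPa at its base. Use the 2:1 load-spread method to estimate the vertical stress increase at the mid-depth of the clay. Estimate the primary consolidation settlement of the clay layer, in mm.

Mid-depth of clay below the ground surface: z = 2.8 + 6.7/2 = 6.15 m.
Total vertical stress at mid-clay: σ_v = 20.4×2.8 + 19×3.35 = 120.77 kPa.
Pore pressure: u = 9.81×(6.15 − 1.9) = 41.693 kPa.
Initial effective stress: σ'_0 = σ_v − u = 120.77 − 41.693 = 79.077 kPa.
Stress increase at mid-clay by the 2:1 spreading method:
Δσ = qBL/((B+z)(L+z)) = 249×3×5.2/((3+6.15)(5.2+6.15)) = 37.403 kPa
Final effective stress: σ'_f = σ'_0 + Δσ = 79.077 + 37.403 = 116.48 kPa.
Normally consolidated clay, so the full stress increment lies on the virgin compression line:
S_c = C_c·H/(1+e₀)·log₁₀(σ'_f/σ'_0) = 0.16×6.7/(1+0.69)×log₁₀(116.48/79.077)
    = 0.63432 × 0.1682 = 0.1067 m

S_c ≈ 107 mm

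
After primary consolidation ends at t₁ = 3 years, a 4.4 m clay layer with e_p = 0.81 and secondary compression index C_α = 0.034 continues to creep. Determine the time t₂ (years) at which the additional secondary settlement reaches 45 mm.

t₂ ≈ 10.5 years

S_s = C_α·H/(1+e_p)·log₁₀(t₂/t₁) ⇒ log₁₀(t₂/t₁) = S_s·(1+e_p)/(C_α·H).
log₁₀(t₂/t₁) = 0.045 × (1+0.81) / (0.034×4.4) = 0.5445
t₂ = t₁ × 10^0.5445 = 3 × 3.503 = 10.51 years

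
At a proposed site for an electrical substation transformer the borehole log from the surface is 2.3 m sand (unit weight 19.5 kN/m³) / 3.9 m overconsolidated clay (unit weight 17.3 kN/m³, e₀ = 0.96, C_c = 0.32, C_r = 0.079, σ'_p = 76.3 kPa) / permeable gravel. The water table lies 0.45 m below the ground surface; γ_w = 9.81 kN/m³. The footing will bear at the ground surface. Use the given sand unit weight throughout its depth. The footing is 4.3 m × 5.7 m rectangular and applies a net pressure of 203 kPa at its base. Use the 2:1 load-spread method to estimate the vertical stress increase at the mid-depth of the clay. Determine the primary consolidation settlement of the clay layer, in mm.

S_c ≈ 116 mm

Mid-depth of clay below the ground surface: z = 2.3 + 3.9/2 = 4.25 m.
Total vertical stress at mid-clay: σ_v = 19.5×2.3 + 17.3×1.95 = 78.585 kPa.
Pore pressure: u = 9.81×(4.25 − 0.45) = 37.278 kPa.
Initial effective stress: σ'_0 = σ_v − u = 78.585 − 37.278 = 41.307 kPa.
Stress increase at mid-clay by the 2:1 spreading method:
Δσ = qBL/((B+z)(L+z)) = 203×4.3×5.7/((4.3+4.25)(5.7+4.25)) = 58.486 kPa
Final effective stress: σ'_f = 41.307 + 58.486 = 99.793 kPa.
σ'_f = 99.793 > σ'_p = 76.3 kPa, so the stress path crosses the preconsolidation pressure — recompression up to σ'_p, then virgin compression beyond:
S_c = H/(1+e₀)·[C_r·log₁₀(σ'_p/σ'_0) + C_c·log₁₀(σ'_f/σ'_p)]
    = 3.9/1.96 × [0.079×log₁₀(76.3/41.307) + 0.32×log₁₀(99.793/76.3)]
    = 1.9898 × [0.021054 + 0.037304] = 0.1161 m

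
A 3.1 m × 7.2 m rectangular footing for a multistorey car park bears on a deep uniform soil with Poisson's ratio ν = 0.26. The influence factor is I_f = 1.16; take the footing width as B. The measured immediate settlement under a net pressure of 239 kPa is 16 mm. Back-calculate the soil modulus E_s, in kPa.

E_s ≈ 50100 kPa

S_e = q·B·(1−ν²)/E_s · I_f  ⇒  E_s = q·B·(1−ν²)·I_f / S_e.
E_s = 239 × 3.1 × 0.9324 × 1.16 / 0.016 = 50080 kPa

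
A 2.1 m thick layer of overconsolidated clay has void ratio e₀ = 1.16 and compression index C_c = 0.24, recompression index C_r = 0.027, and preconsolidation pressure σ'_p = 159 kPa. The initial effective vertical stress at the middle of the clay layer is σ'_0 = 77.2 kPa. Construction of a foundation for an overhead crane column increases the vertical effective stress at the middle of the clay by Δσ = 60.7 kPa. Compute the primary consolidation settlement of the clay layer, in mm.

S_c ≈ 6.61 mm

Final effective stress: σ'_f = 77.2 + 60.7 = 137.9 kPa.
σ'_f = 137.9 ≤ σ'_p = 159 kPa, so the clay remains overconsolidated and only the recompression index applies:
S_c = C_r·H/(1+e₀)·log₁₀(σ'_f/σ'_0) = 0.027×2.1/2.16×log₁₀(137.9/77.2)
    = 0.02625 × 0.25195 = 0.006614 m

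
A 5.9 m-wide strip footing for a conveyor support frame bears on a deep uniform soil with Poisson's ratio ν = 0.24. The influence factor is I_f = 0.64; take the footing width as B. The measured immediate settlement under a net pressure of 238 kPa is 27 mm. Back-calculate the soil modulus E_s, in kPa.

S_e = q·B·(1−ν²)/E_s · I_f  ⇒  E_s = q·B·(1−ν²)·I_f / S_e.
E_s = 238 × 5.9 × 0.9424 × 0.64 / 0.027 = 31370 kPa

E_s ≈ 31400 kPa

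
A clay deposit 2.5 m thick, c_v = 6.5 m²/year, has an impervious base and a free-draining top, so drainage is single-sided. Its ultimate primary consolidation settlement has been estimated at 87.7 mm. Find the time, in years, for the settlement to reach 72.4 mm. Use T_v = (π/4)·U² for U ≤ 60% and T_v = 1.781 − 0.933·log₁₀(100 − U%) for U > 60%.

Drainage path length: H_d = H = 2.5 m (single drainage).
U = S(t)/S_ult = 72.4/87.7 = 0.8255.
U > 60%: T_v = 1.781 − 0.933·log₁₀(100 − 82.554) = 0.6225.
t = T_v·H_d²/c_v = 0.6225×2.5²/6.5 = 0.5986 years.

t ≈ 0.599 years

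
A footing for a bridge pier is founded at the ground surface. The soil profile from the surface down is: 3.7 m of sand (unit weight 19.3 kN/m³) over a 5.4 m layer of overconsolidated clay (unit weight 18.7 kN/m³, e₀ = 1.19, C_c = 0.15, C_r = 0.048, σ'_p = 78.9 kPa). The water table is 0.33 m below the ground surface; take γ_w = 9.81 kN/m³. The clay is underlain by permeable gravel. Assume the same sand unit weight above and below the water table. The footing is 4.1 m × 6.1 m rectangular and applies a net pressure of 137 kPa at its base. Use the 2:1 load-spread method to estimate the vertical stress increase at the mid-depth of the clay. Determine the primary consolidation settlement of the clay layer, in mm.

S_c ≈ 30.5 mm

Mid-depth of clay below the ground surface: z = 3.7 + 5.4/2 = 6.4 m.
Total vertical stress at mid-clay: σ_v = 19.3×3.7 + 18.7×2.7 = 121.9 kPa.
Pore pressure: u = 9.81×(6.4 − 0.33) = 59.547 kPa.
Initial effective stress: σ'_0 = σ_v − u = 121.9 − 59.547 = 62.353 kPa.
Stress increase at mid-clay by the 2:1 spreading method:
Δσ = qBL/((B+z)(L+z)) = 137×4.1×6.1/((4.1+6.4)(6.1+6.4)) = 26.106 kPa
Final effective stress: σ'_f = 62.353 + 26.106 = 88.459 kPa.
σ'_f = 88.459 > σ'_p = 78.9 kPa, so the stress path crosses the preconsolidation pressure — recompression up to σ'_p, then virgin compression beyond:
S_c = H/(1+e₀)·[C_r·log₁₀(σ'_p/σ'_0) + C_c·log₁₀(σ'_f/σ'_p)]
    = 5.4/2.19 × [0.048×log₁₀(78.9/62.353) + 0.15×log₁₀(88.459/78.9)]
    = 2.4658 × [0.0049065 + 0.0074498] = 0.03047 m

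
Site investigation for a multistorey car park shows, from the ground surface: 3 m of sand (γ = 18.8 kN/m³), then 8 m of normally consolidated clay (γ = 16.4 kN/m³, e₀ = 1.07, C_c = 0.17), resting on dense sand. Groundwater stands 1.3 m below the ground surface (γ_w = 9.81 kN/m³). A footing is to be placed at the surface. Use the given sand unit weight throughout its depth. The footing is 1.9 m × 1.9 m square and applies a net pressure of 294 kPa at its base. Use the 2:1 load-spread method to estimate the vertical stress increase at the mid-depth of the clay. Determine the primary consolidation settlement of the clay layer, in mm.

Mid-depth of clay below the ground surface: z = 3 + 8/2 = 7 m.
Total vertical stress at mid-clay: σ_v = 18.8×3 + 16.4×4 = 122 kPa.
Pore pressure: u = 9.81×(7 − 1.3) = 55.917 kPa.
Initial effective stress: σ'_0 = σ_v − u = 122 − 55.917 = 66.083 kPa.
Stress increase at mid-clay by the 2:1 spreading method:
Δσ = qBL/((B+z)(L+z)) = 294×1.9×1.9/((1.9+7)(1.9+7)) = 13.399 kPa
Final effective stress: σ'_f = σ'_0 + Δσ = 66.083 + 13.399 = 79.482 kPa.
Normally consolidated clay, so the full stress increment lies on the virgin compression line:
S_c = C_c·H/(1+e₀)·log₁₀(σ'_f/σ'_0) = 0.17×8/(1+1.07)×log₁₀(79.482/66.083)
    = 0.657 × 0.080179 = 0.05268 m

S_c ≈ 52.7 mm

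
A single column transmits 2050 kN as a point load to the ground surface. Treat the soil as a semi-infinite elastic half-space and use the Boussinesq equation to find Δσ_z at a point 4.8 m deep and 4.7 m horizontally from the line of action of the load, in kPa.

Boussinesq vertical stress below a point load on an elastic half-space:
Δσ_z = 3P/(2πz²) · [1 + (r/z)²]^(−5/2)
r/z = 4.7/4.8 = 0.97917; [1+(r/z)²]^(−5/2) = 0.18623.
Δσ_z = 3×2050/(2π×4.8²) × 0.18623 = 42.483 × 0.18623 = 7.912 kPa

Δσ_z ≈ 7.91 kPa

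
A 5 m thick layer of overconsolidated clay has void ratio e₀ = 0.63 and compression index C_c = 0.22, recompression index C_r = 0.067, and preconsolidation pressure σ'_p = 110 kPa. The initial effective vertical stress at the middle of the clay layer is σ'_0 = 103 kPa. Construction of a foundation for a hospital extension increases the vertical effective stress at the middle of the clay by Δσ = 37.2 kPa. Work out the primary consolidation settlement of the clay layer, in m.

S_c ≈ 0.077 m

Final effective stress: σ'_f = 103 + 37.2 = 140.2 kPa.
σ'_f = 140.2 > σ'_p = 110 kPa, so the stress path crosses the preconsolidation pressure — recompression up to σ'_p, then virgin compression beyond:
S_c = H/(1+e₀)·[C_r·log₁₀(σ'_p/σ'_0) + C_c·log₁₀(σ'_f/σ'_p)]
    = 5/1.63 × [0.067×log₁₀(110/103) + 0.22×log₁₀(140.2/110)]
    = 3.0675 × [0.0019132 + 0.023178] = 0.07697 m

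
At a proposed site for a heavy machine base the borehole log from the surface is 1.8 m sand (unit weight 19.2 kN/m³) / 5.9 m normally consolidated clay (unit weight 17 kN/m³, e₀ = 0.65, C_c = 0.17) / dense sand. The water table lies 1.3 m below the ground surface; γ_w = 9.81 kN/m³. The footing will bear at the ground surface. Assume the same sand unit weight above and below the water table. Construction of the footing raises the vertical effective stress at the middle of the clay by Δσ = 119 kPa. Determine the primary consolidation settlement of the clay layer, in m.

Mid-depth of clay below the ground surface: z = 1.8 + 5.9/2 = 4.75 m.
Total vertical stress at mid-clay: σ_v = 19.2×1.8 + 17×2.95 = 84.71 kPa.
Pore pressure: u = 9.81×(4.75 − 1.3) = 33.845 kPa.
Initial effective stress: σ'_0 = σ_v − u = 84.71 − 33.845 = 50.865 kPa.
Final effective stress: σ'_f = σ'_0 + Δσ = 50.865 + 119 = 169.87 kPa.
Normally consolidated clay, so the full stress increment lies on the virgin compression line:
S_c = C_c·H/(1+e₀)·log₁₀(σ'_f/σ'_0) = 0.17×5.9/(1+0.65)×log₁₀(169.87/50.865)
    = 0.60788 × 0.5237 = 0.3183 m

S_c ≈ 0.318 m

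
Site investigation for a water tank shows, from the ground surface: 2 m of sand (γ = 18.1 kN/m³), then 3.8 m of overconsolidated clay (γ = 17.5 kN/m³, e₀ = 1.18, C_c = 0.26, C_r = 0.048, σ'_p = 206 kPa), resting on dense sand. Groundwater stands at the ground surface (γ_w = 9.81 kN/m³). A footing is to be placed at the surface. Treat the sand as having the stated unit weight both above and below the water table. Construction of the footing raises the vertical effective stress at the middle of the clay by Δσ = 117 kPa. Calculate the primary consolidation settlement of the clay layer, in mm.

S_c ≈ 56.6 mm

Mid-depth of clay below the ground surface: z = 2 + 3.8/2 = 3.9 m.
Total vertical stress at mid-clay: σ_v = 18.1×2 + 17.5×1.9 = 69.45 kPa.
Pore pressure: u = 9.81×(3.9 − 0) = 38.259 kPa.
Initial effective stress: σ'_0 = σ_v − u = 69.45 − 38.259 = 31.191 kPa.
Final effective stress: σ'_f = 31.191 + 117 = 148.19 kPa.
σ'_f = 148.19 ≤ σ'_p = 206 kPa, so the clay remains overconsolidated and only the recompression index applies:
S_c = C_r·H/(1+e₀)·log₁₀(σ'_f/σ'_0) = 0.048×3.8/2.18×log₁₀(148.19/31.191)
    = 0.083669 × 0.67679 = 0.05663 m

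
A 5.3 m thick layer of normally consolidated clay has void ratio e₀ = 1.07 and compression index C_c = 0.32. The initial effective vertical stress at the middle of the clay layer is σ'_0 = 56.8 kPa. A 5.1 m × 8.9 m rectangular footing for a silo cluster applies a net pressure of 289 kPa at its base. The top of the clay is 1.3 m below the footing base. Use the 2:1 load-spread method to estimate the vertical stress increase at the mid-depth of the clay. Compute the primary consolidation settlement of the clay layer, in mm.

S_c ≈ 389 mm

Mid-depth of clay below the footing base: z = 1.3 + 5.3/2 = 3.95 m.
Stress increase at mid-clay by the 2:1 spreading method:
Δσ = qBL/((B+z)(L+z)) = 289×5.1×8.9/((5.1+3.95)(8.9+3.95)) = 112.8 kPa
Final effective stress: σ'_f = σ'_0 + Δσ = 56.8 + 112.8 = 169.6 kPa.
Normally consolidated clay, so the full stress increment lies on the virgin compression line:
S_c = C_c·H/(1+e₀)·log₁₀(σ'_f/σ'_0) = 0.32×5.3/(1+1.07)×log₁₀(169.6/56.8)
    = 0.81932 × 0.47508 = 0.3892 m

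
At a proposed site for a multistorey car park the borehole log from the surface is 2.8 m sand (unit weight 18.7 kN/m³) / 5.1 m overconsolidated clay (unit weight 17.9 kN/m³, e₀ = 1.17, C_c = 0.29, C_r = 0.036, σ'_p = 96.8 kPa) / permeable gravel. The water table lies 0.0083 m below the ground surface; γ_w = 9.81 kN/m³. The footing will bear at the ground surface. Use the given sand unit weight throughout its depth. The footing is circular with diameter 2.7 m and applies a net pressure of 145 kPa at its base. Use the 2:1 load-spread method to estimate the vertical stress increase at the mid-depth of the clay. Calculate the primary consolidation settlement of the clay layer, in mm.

S_c ≈ 11.2 mm

Mid-depth of clay below the ground surface: z = 2.8 + 5.1/2 = 5.35 m.
Total vertical stress at mid-clay: σ_v = 18.7×2.8 + 17.9×2.55 = 98.005 kPa.
Pore pressure: u = 9.81×(5.35 − 0.0083) = 52.405 kPa.
Initial effective stress: σ'_0 = σ_v − u = 98.005 − 52.405 = 45.6 kPa.
Stress increase at mid-clay by the 2:1 spreading method:
Δσ ≈ qD²/(D+z)² = 145×2.7²/(2.7+5.35)² = 16.312 kPa
Final effective stress: σ'_f = 45.6 + 16.312 = 61.912 kPa.
σ'_f = 61.912 ≤ σ'_p = 96.8 kPa, so the clay remains overconsolidated and only the recompression index applies:
S_c = C_r·H/(1+e₀)·log₁₀(σ'_f/σ'_0) = 0.036×5.1/2.17×log₁₀(61.912/45.6)
    = 0.084607 × 0.13281 = 0.01124 m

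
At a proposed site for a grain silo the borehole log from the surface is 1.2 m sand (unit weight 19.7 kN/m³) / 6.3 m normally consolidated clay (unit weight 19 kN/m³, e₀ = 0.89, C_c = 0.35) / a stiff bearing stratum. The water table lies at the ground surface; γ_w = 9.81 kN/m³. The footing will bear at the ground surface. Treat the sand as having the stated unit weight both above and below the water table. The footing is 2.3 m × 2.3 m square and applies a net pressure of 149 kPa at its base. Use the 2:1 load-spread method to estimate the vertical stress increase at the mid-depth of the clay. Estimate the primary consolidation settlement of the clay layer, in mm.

Mid-depth of clay below the ground surface: z = 1.2 + 6.3/2 = 4.35 m.
Total vertical stress at mid-clay: σ_v = 19.7×1.2 + 19×3.15 = 83.49 kPa.
Pore pressure: u = 9.81×(4.35 − 0) = 42.673 kPa.
Initial effective stress: σ'_0 = σ_v − u = 83.49 − 42.673 = 40.817 kPa.
Stress increase at mid-clay by the 2:1 spreading method:
Δσ = qBL/((B+z)(L+z)) = 149×2.3×2.3/((2.3+4.35)(2.3+4.35)) = 17.824 kPa
Final effective stress: σ'_f = σ'_0 + Δσ = 40.817 + 17.824 = 58.641 kPa.
Normally consolidated clay, so the full stress increment lies on the virgin compression line:
S_c = C_c·H/(1+e₀)·log₁₀(σ'_f/σ'_0) = 0.35×6.3/(1+0.89)×log₁₀(58.641/40.817)
    = 1.1667 × 0.15736 = 0.1836 m

S_c ≈ 184 mm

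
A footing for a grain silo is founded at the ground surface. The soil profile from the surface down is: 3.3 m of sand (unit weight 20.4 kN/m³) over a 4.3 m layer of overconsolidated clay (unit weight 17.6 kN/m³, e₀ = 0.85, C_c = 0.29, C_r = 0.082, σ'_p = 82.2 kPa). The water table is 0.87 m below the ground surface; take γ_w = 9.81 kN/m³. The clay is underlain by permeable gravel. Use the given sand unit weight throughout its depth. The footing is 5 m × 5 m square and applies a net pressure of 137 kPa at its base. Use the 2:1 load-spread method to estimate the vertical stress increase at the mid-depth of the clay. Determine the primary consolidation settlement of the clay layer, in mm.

Mid-depth of clay below the ground surface: z = 3.3 + 4.3/2 = 5.45 m.
Total vertical stress at mid-clay: σ_v = 20.4×3.3 + 17.6×2.15 = 105.16 kPa.
Pore pressure: u = 9.81×(5.45 − 0.87) = 44.93 kPa.
Initial effective stress: σ'_0 = σ_v − u = 105.16 − 44.93 = 60.23 kPa.
Stress increase at mid-clay by the 2:1 spreading method:
Δσ = qBL/((B+z)(L+z)) = 137×5×5/((5+5.45)(5+5.45)) = 31.364 kPa
Final effective stress: σ'_f = 60.23 + 31.364 = 91.594 kPa.
σ'_f = 91.594 > σ'_p = 82.2 kPa, so the stress path crosses the preconsolidation pressure — recompression up to σ'_p, then virgin compression beyond:
S_c = H/(1+e₀)·[C_r·log₁₀(σ'_p/σ'_0) + C_c·log₁₀(σ'_f/σ'_p)]
    = 4.3/1.85 × [0.082×log₁₀(82.2/60.23) + 0.29×log₁₀(91.594/82.2)]
    = 2.3243 × [0.011075 + 0.013629] = 0.05742 m

S_c ≈ 57.4 mm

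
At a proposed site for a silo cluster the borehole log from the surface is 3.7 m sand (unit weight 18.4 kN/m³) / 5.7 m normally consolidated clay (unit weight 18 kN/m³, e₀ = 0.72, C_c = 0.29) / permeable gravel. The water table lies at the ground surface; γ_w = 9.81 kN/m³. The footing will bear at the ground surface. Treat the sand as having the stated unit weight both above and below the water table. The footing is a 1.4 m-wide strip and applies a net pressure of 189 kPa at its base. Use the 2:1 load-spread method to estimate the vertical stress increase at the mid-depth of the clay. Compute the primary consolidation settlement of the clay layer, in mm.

S_c ≈ 197 mm

Mid-depth of clay below the ground surface: z = 3.7 + 5.7/2 = 6.55 m.
Total vertical stress at mid-clay: σ_v = 18.4×3.7 + 18×2.85 = 119.38 kPa.
Pore pressure: u = 9.81×(6.55 − 0) = 64.255 kPa.
Initial effective stress: σ'_0 = σ_v − u = 119.38 − 64.255 = 55.125 kPa.
Stress increase at mid-clay by the 2:1 spreading method:
Δσ = qB/(B+z) = 189×1.4/(1.4+6.55) = 33.283 kPa
Final effective stress: σ'_f = σ'_0 + Δσ = 55.125 + 33.283 = 88.408 kPa.
Normally consolidated clay, so the full stress increment lies on the virgin compression line:
S_c = C_c·H/(1+e₀)·log₁₀(σ'_f/σ'_0) = 0.29×5.7/(1+0.72)×log₁₀(88.408/55.125)
    = 0.96105 × 0.20514 = 0.1971 m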